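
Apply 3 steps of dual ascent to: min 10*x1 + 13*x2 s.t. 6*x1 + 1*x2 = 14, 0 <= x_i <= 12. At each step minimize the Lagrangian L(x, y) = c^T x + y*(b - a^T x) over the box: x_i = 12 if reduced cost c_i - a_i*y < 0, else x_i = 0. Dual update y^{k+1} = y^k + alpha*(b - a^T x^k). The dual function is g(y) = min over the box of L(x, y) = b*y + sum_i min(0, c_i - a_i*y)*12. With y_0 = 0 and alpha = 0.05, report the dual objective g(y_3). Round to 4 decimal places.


Dual ascent for LP: min 10*x1 + 13*x2, 6*x1 + 1*x2 = 14, 0 <= x_i <= 12
Step 1: y^k = 0.0, reduced costs: (10.0, 13.0)
  x^k = (0.0, 0.0), subgradient = b - a^T x = 14.0
  y^{k+1} = 0.0 + 0.05*14.0 = 0.7
Step 2: y^k = 0.7, reduced costs: (5.8, 12.3)
  x^k = (0.0, 0.0), subgradient = b - a^T x = 14.0
  y^{k+1} = 0.7 + 0.05*14.0 = 1.4
Step 3: y^k = 1.4, reduced costs: (1.6, 11.6)
  x^k = (0.0, 0.0), subgradient = b - a^T x = 14.0
  y^{k+1} = 1.4 + 0.05*14.0 = 2.1
Dual objective at y_3 = 2.1: reduced costs (-2.6, 10.9), box minimizer x = (12.0, 0.0)
g(y_3) = b*y + (c1 - a1*y)*x1 + (c2 - a2*y)*x2 = 14*2.1 + (-2.6)*12.0 + 10.9*0.0 = 29.4 - 31.2 + 0.0 = -1.8


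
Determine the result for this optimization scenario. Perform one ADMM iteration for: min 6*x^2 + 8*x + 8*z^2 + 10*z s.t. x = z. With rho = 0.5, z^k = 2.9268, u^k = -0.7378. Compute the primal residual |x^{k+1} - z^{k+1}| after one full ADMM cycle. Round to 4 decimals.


ADMM iteration with rho = 0.5, z^k = 2.9268, u^k = -0.7378
Step 1: x-update.
Minimize 6*x^2 + 8*x + (0.5/2)*(x - 2.9268 - 0.7378)^2
FOC: (2*6 + 0.5)*x = -8 + 0.5*(2.9268 + 0.7378)
x^{k+1} = -0.4934
Step 2: z-update.
Minimize 8*z^2 + 10*z + (0.5/2)*(-0.4934 - z - 0.7378)^2
FOC: (2*8 + 0.5)*z = -10 + 0.5*(-0.4934 - 0.7378)
z^{k+1} = -0.6434
Step 3: u-update.
u^{k+1} = -0.7378 - 0.4934 + 0.6434 = -0.5878
Step 4: Primal residual = |-0.4934 + 0.6434| = 0.15


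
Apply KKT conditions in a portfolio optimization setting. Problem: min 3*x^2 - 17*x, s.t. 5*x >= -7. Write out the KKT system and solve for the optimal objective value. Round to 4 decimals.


Step 1: Try lambda = 0 (constraint inactive).
Stationarity: 2*3*x - 17 = 0
x* = 17/(2*3) = 17/6 = 2.8333 (rounded; the exact value 17/6 is used below)
Check constraint: 5*2.8333 = 14.1665 >= -7 -- satisfied.
Step 2: Compute optimal value.
f(x*) = 3*(17/6)^2 - 17*(17/6) = -24.0833


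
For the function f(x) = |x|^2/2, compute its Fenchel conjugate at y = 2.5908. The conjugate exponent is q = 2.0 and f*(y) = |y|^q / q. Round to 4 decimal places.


The conjugate exponent q satisfies 1/p + 1/q = 1.
p = 2, so q = 2/(2 - 1) = 2.0
|y|^q = 2.5908^2.0 = 6.7122
f*(2.5908) = 6.7122 / 2.0 = 3.3561


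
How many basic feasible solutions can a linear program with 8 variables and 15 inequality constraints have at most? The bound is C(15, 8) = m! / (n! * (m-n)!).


Each vertex corresponds to some choice of n active constraints out of m, so the number of vertices is at most C(m, n) = m! / (n!(m-n)!).
m = 15, n = 8
Numerator: 15 * 14 * 13 * 12 * 11 * 10 * 9 * 8
Denominator: 8! = 40320
C(15, 8) = 6435


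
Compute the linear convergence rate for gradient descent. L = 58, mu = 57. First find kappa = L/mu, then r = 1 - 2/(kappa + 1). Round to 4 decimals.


Step 1: Compute the condition number.
kappa = L/mu = 58/57 = 1.0175
Step 2: Compute the convergence rate.
r = 1 - 2/(kappa + 1) = 1 - 2*mu/(L + mu) = (L - mu)/(L + mu) = 1/115 = 0.0087


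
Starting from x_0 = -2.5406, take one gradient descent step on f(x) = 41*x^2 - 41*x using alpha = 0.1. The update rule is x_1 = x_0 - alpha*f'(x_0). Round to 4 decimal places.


We compute the gradient at x_0 and apply the update.
f'(x) = 82*x - 41
f'(-2.5406) = 82*-2.5406 - 41 = -249.3292
x_1 = -2.5406 - 0.1*-249.3292 = 22.3923


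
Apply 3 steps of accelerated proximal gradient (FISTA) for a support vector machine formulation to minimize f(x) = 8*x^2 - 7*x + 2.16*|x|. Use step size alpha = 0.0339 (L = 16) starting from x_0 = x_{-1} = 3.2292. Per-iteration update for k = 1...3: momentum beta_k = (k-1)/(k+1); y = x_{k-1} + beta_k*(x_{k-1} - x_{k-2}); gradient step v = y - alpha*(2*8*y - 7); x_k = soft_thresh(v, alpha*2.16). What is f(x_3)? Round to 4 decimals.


FISTA on f(x) = 8*x^2 - 7*x + 2.16*|x|
L = 16, alpha = 0.0339
Iteration 1: beta = 0.0, y = 3.2292 + 0.0*(3.2292 - 3.2292) = 3.2292
  grad(y) = 44.6672, v = y - alpha*grad = 1.715
  prox(v) = soft_thresh(1.715, 0.0732) = 1.6418
Iteration 2: beta = 0.3333, y = 1.6418 + 0.3333*(1.6418 - 3.2292) = 1.1126
  grad(y) = 10.8018, v = y - alpha*grad = 0.7464
  prox(v) = soft_thresh(0.7464, 0.0732) = 0.6732
Iteration 3: beta = 0.5, y = 0.6732 + 0.5*(0.6732 - 1.6418) = 0.1889
  grad(y) = -3.9771, v = y - alpha*grad = 0.3238
  prox(v) = soft_thresh(0.3238, 0.0732) = 0.2505
f(x_3) = 8*0.2505^2 - 7*0.2505 + 2.16*|0.2505| = -0.7104


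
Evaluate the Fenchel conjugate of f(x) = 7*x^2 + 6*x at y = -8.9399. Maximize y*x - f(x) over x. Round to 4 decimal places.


f*(y) = sup_x {y*x - a*x^2 - b*x} = sup_x {(y-b)*x - a*x^2}
FOC: (y - b) - 2a*x = 0 => x* = (y - b)/(2a)
x* = (-8.9399 - 6)/(2*7) = -1.0671
f*(-8.9399) = (y-b)^2/(4a) = (-8.9399 - 6)^2/(4*7)
= 223.2006/28 = 7.9715


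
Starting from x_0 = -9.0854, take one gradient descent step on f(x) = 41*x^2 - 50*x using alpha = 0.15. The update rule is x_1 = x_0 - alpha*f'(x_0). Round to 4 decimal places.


We compute the gradient at x_0 and apply the update.
f'(x) = 82*x - 50
f'(-9.0854) = 82*-9.0854 - 50 = -795.0028
x_1 = -9.0854 - 0.15*-795.0028 = 110.165


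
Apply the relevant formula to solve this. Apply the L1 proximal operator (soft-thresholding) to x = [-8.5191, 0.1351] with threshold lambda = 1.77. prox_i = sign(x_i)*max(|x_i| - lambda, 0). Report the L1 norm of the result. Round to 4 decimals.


Soft-thresholding with lambda = 1.77:
prox(-8.5191) = sign(-8.5191)*max(|-8.5191| - 1.77, 0) = -6.7491
prox(0.1351) = sign(0.1351)*max(|0.1351| - 1.77, 0) = 0.0
prox(x) = [-6.7491, 0.0]
||prox(x)||_1 = 6.7491 + 0.0 = 6.7491


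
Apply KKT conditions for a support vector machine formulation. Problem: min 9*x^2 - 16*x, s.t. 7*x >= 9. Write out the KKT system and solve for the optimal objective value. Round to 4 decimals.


Step 1: Try lambda = 0 (constraint inactive).
x_unc = 16/(2*9) = 0.8889
Check: 7*0.8889 = 6.2223 < 9 -- violated!
Step 2: Constraint must be active: 7*x = 9
x* = 9/7 = 1.2857 (rounded; the exact value 9/7 is used below)
lambda = (2*9*(9/7) - 16)/7 = 1.0204
Step 3: Compute optimal value.
f(x*) = 9*(9/7)^2 - 16*(9/7) = -5.6939


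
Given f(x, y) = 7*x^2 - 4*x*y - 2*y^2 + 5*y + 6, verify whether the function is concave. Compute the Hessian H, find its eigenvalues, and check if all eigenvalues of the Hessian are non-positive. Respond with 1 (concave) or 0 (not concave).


The Hessian of f(x,y) = 7*x^2 - 4*x*y - 2*y^2 + 5*y + 6 is:
H = [[14, -4], [-4, -4]]
Trace = 14 - 4 = 10
Determinant = 14*-4 - (-4)^2 = -72
Discriminant = (10)^2 - 4*-72 = 388.0
Eigenvalues: lambda_1 = -4.8489, lambda_2 = 14.8489
The function is not concave.

0


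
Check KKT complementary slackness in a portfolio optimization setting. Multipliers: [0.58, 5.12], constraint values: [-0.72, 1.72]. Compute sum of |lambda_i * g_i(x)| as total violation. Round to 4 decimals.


KKT complementary slackness check:
lambda_1 * g_1 = 0.58 * -0.72 = -0.4176
lambda_2 * g_2 = 5.12 * 1.72 = 8.8064
Total violation = 0.4176 + 8.8064 = 9.224


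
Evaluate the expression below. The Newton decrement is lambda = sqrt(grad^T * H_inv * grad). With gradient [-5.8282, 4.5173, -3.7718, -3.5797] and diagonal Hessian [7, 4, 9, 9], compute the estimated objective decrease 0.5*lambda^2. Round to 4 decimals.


Step 1: H is diagonal, so H^(-1) * g = [-0.8326, 1.1293, -0.4191, -0.3977].
Step 2: g^T H^(-1) g = sum_i g_i^2 / H_ii
  = (-5.8282)^2/7 + (4.5173)^2/4 + (-3.7718)^2/9 + (-3.5797)^2/9
  = 4.8526 + 5.1015 + 1.5807 + 1.4238 = 12.9586
Step 3: Objective decrease = 0.5 * g^T H^(-1) g = 6.4793


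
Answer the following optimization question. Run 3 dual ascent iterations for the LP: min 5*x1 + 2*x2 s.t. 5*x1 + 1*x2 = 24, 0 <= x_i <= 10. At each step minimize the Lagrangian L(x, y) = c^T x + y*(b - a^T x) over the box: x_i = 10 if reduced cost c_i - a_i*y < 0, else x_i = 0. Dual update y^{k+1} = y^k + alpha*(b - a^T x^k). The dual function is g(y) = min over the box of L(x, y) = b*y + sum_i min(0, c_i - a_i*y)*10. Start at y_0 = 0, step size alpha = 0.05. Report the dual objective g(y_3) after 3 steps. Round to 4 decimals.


Dual ascent for LP: min 5*x1 + 2*x2, 5*x1 + 1*x2 = 24, 0 <= x_i <= 10
Step 1: y^k = 0.0, reduced costs: (5.0, 2.0)
  x^k = (0.0, 0.0), subgradient = b - a^T x = 24.0
  y^{k+1} = 0.0 + 0.05*24.0 = 1.2
Step 2: y^k = 1.2, reduced costs: (-1.0, 0.8)
  x^k = (10.0, 0.0), subgradient = b - a^T x = -26.0
  y^{k+1} = 1.2 + 0.05*-26.0 = -0.1
Step 3: y^k = -0.1, reduced costs: (5.5, 2.1)
  x^k = (0.0, 0.0), subgradient = b - a^T x = 24.0
  y^{k+1} = -0.1 + 0.05*24.0 = 1.1
Dual objective at y_3 = 1.1: reduced costs (-0.5, 0.9), box minimizer x = (10.0, 0.0)
g(y_3) = b*y + (c1 - a1*y)*x1 + (c2 - a2*y)*x2 = 24*1.1 + (-0.5)*10.0 + 0.9*0.0 = 26.4 - 5.0 + 0.0 = 21.4


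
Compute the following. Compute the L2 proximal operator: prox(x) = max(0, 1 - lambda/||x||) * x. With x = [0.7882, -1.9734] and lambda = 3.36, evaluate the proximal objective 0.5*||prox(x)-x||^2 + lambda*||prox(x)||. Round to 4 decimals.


Step 1: Compute ||x||.
||x|| = 2.125
Step 2: Compute scaling factor.
scale = max(0, 1 - 3.36/2.125) = 0.0
Step 3: prox(x) = [0.0, -0.0]
||prox(x)|| = 0.0
Step 4: Proximal objective.
0.5*||prox-x||^2 = 2.2578
lambda*||prox|| = 0.0
Total = 2.2578


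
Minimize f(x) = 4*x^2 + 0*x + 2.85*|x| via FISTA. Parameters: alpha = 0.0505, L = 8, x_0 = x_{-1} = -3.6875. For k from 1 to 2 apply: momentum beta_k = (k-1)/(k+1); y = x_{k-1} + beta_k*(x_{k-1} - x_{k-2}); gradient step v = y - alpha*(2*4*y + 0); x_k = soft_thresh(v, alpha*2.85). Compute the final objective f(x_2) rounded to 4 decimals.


FISTA on f(x) = 4*x^2 + 0*x + 2.85*|x|
L = 8, alpha = 0.0505
Iteration 1: beta = 0.0, y = -3.6875 + 0.0*(-3.6875 + 3.6875) = -3.6875
  grad(y) = -29.5, v = y - alpha*grad = -2.1978
  prox(v) = soft_thresh(-2.1978, 0.1439) = -2.0538
Iteration 2: beta = 0.3333, y = -2.0538 + 0.3333*(-2.0538 + 3.6875) = -1.5093
  grad(y) = -12.0741, v = y - alpha*grad = -0.8995
  prox(v) = soft_thresh(-0.8995, 0.1439) = -0.7556
f(x_2) = 4*(-0.7556)^2 + 0*(-0.7556) + 2.85*|-0.7556| = 4.4372


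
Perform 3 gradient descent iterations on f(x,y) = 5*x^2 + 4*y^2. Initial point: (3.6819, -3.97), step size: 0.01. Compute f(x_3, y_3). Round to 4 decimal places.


Gradient descent on f(x,y) = 5*x^2 + 4*y^2.
Starting point: (3.6819, -3.97), alpha = 0.01
Step 1: grad_x = 2*5*3.6819 = 36.819, grad_y = 2*4*-3.97 = -31.76
  x_1 = 3.6819 - 0.01*36.819 = 3.3137
  y_1 = -3.97 - 0.01*-31.76 = -3.6524
Step 2: grad_x = 2*5*3.3137 = 33.1371, grad_y = 2*4*-3.6524 = -29.2192
  x_2 = 3.3137 - 0.01*33.1371 = 2.9823
  y_2 = -3.6524 - 0.01*-29.2192 = -3.3602
Step 3: grad_x = 2*5*2.9823 = 29.8234, grad_y = 2*4*-3.3602 = -26.8817
  x_3 = 2.9823 - 0.01*29.8234 = 2.6841
  y_3 = -3.3602 - 0.01*-26.8817 = -3.0914
f(2.6841, -3.0914) = 5*2.6841^2 + 4*(-3.0914)^2 = 74.2489


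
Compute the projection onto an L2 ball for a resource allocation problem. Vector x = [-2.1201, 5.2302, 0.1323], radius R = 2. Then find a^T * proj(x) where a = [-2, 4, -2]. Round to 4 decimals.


Step 1: Compute ||x|| (intermediates to 6 decimals).
||x|| = sqrt((-2.1201)^2 + 5.2302^2 + 0.1323^2) = 5.645115
Step 2: Project.
Since ||x|| > R, scale = R/||x|| = 2/5.645115 = 0.354289, proj(x) = scale * x
proj(x) = [-0.751128, 1.853002, 0.046872]
Step 3: Dot product.
a^T * proj(x) = -2*(-0.751128) + 4*1.853002 - 2*0.046872 = 8.8205


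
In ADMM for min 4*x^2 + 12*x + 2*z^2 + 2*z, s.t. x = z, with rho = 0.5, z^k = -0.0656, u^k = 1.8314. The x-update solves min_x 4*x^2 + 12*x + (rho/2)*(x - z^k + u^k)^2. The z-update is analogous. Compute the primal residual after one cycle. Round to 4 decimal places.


ADMM iteration with rho = 0.5, z^k = -0.0656, u^k = 1.8314
Step 1: x-update.
Minimize 4*x^2 + 12*x + (0.5/2)*(x + 0.0656 + 1.8314)^2
FOC: (2*4 + 0.5)*x = -12 + 0.5*(-0.0656 - 1.8314)
x^{k+1} = -1.5234
Step 2: z-update.
Minimize 2*z^2 + 2*z + (0.5/2)*(-1.5234 - z + 1.8314)^2
FOC: (2*2 + 0.5)*z = -2 + 0.5*(-1.5234 + 1.8314)
z^{k+1} = -0.4102
Step 3: u-update.
u^{k+1} = 1.8314 - 1.5234 + 0.4102 = 0.7183
Step 4: Primal residual = |-1.5234 + 0.4102| = 1.1131


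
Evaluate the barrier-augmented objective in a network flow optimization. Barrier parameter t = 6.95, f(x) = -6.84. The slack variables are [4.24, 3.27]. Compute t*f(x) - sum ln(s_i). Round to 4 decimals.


Step 1: Compute log-barrier.
ln values: [1.4446, 1.1848]
phi = -(1.4446 + 1.1848) = -2.6294
Step 2: Compute augmented objective.
t*f(x) = 6.95*-6.84 = -47.538
Total = -47.538 - 2.6294 = -50.1674


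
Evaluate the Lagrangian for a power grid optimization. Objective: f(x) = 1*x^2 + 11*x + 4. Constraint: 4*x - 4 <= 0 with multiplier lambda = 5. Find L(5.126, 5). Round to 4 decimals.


Step 1: Evaluate f(x).
f(5.126) = 1*5.126^2 + 11*5.126 + 4 = 86.6619
Step 2: Evaluate g(x).
g(5.126) = 4*5.126 - 4 = 16.504
Step 3: Compute Lagrangian.
L = 86.6619 + 5*16.504 = 169.1819


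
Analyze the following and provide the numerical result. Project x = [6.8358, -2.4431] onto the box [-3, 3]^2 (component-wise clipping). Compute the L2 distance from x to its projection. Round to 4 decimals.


Project each component onto [-3, 3].
clip(6.8358) = 3.0, clip(-2.4431) = -2.4431
Projection = [3.0, -2.4431]
Squared diffs: [14.7134, 0.0]
Distance = sqrt(14.7134) = 3.8358


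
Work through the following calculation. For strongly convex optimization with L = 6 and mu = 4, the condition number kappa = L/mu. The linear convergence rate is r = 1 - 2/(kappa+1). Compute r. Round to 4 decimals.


Step 1: Compute the condition number.
kappa = L/mu = 6/4 = 1.5
Step 2: Compute the convergence rate.
r = 1 - 2/(kappa + 1) = 1 - 2*mu/(L + mu) = (L - mu)/(L + mu) = 2/10 = 0.2


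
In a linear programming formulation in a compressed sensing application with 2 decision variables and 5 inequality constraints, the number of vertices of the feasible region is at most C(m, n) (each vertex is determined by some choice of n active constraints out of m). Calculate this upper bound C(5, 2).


Each vertex corresponds to some choice of n active constraints out of m, so the number of vertices is at most C(m, n) = m! / (n!(m-n)!).
m = 5, n = 2
Numerator: 5 * 4
Denominator: 2! = 2
C(5, 2) = 10


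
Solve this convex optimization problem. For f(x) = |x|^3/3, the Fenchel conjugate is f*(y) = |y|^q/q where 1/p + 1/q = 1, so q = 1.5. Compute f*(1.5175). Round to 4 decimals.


The conjugate exponent q satisfies 1/p + 1/q = 1.
p = 3, so q = 3/(3 - 1) = 1.5
|y|^q = 1.5175^1.5 = 1.8694
f*(1.5175) = 1.8694 / 1.5 = 1.2462


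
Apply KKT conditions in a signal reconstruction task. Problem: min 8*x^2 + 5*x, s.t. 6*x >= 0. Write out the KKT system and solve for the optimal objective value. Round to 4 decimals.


Step 1: Try lambda = 0 (constraint inactive).
x_unc = -5/(2*8) = -0.3125
Check: 6*-0.3125 = -1.875 < 0 -- violated!
Step 2: Constraint must be active: 6*x = 0
x* = 0/6 = 0.0
lambda = (2*8*0.0 + 5)/6 = 0.8333
Step 3: Compute optimal value.
f(x*) = 8*0.0^2 + 5*0.0 = 0.0


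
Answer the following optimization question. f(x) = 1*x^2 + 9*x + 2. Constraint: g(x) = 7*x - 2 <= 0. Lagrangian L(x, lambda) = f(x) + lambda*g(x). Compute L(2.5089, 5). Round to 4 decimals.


Step 1: Evaluate f(x).
f(2.5089) = 1*2.5089^2 + 9*2.5089 + 2 = 30.8747
Step 2: Evaluate g(x).
g(2.5089) = 7*2.5089 - 2 = 15.5623
Step 3: Compute Lagrangian.
L = 30.8747 + 5*15.5623 = 108.6862


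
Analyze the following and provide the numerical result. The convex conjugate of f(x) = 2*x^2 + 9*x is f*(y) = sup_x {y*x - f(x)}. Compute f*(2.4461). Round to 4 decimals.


f*(y) = sup_x {y*x - a*x^2 - b*x} = sup_x {(y-b)*x - a*x^2}
FOC: (y - b) - 2a*x = 0 => x* = (y - b)/(2a)
x* = (2.4461 - 9)/(2*2) = -1.6385
f*(2.4461) = (y-b)^2/(4a) = (2.4461 - 9)^2/(4*2)
= 42.9536/8 = 5.3692


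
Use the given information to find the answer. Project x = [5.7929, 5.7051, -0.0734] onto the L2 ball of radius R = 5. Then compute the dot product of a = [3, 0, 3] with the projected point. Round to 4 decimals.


Step 1: Compute ||x|| (intermediates to 6 decimals).
||x|| = sqrt(5.7929^2 + 5.7051^2 + (-0.0734)^2) = 8.130882
Step 2: Project.
Since ||x|| > R, scale = R/||x|| = 5/8.130882 = 0.614939, proj(x) = scale * x
proj(x) = [3.56228, 3.508288, -0.045137]
Step 3: Dot product.
a^T * proj(x) = 3*3.56228 + 0*3.508288 + 3*(-0.045137) = 10.5514


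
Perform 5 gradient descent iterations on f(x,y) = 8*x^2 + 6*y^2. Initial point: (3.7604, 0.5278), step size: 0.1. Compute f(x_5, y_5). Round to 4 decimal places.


Gradient descent on f(x,y) = 8*x^2 + 6*y^2.
Starting point: (3.7604, 0.5278), alpha = 0.1
Step 1: grad_x = 2*8*3.7604 = 60.1664, grad_y = 2*6*0.5278 = 6.3336
  x_1 = 3.7604 - 0.1*60.1664 = -2.2562
  y_1 = 0.5278 - 0.1*6.3336 = -0.1056
Step 2: grad_x = 2*8*-2.2562 = -36.0998, grad_y = 2*6*-0.1056 = -1.2667
  x_2 = -2.2562 - 0.1*-36.0998 = 1.3537
  y_2 = -0.1056 - 0.1*-1.2667 = 0.0211
Step 3: grad_x = 2*8*1.3537 = 21.6599, grad_y = 2*6*0.0211 = 0.2533
  x_3 = 1.3537 - 0.1*21.6599 = -0.8122
  y_3 = 0.0211 - 0.1*0.2533 = -0.0042
Step 4: grad_x = 2*8*-0.8122 = -12.9959, grad_y = 2*6*-0.0042 = -0.0507
  x_4 = -0.8122 - 0.1*-12.9959 = 0.4873
  y_4 = -0.0042 - 0.1*-0.0507 = 0.0008
Step 5: grad_x = 2*8*0.4873 = 7.7976, grad_y = 2*6*0.0008 = 0.0101
  x_5 = 0.4873 - 0.1*7.7976 = -0.2924
  y_5 = 0.0008 - 0.1*0.0101 = -0.0002
f(-0.2924, -0.0002) = 8*(-0.2924)^2 + 6*(-0.0002)^2 = 0.684


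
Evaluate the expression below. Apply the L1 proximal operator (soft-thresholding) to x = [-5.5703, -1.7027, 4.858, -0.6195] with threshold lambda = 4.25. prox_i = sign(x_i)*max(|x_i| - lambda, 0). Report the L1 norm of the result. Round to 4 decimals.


Soft-thresholding with lambda = 4.25:
prox(-5.5703) = sign(-5.5703)*max(|-5.5703| - 4.25, 0) = -1.3203
prox(-1.7027) = sign(-1.7027)*max(|-1.7027| - 4.25, 0) = 0.0
prox(4.858) = sign(4.858)*max(|4.858| - 4.25, 0) = 0.608
prox(-0.6195) = sign(-0.6195)*max(|-0.6195| - 4.25, 0) = 0.0
prox(x) = [-1.3203, 0.0, 0.608, 0.0]
||prox(x)||_1 = 1.3203 + 0.0 + 0.608 + 0.0 = 1.9283


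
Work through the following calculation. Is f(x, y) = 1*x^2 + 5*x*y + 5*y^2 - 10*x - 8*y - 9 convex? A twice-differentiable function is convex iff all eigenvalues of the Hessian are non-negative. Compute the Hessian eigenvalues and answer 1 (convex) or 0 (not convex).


The Hessian of f(x,y) = 1*x^2 + 5*x*y + 5*y^2 - 10*x - 8*y - 9 is:
H = [[2, 5], [5, 10]]
Trace = 2 + 10 = 12
Determinant = 2*10 - (5)^2 = -5
Discriminant = (12)^2 - 4*-5 = 164.0
Eigenvalues: lambda_1 = -0.4031, lambda_2 = 12.4031
The function is not convex.

0


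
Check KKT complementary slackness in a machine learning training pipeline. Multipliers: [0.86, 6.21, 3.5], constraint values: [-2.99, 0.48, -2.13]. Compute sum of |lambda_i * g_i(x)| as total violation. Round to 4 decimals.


KKT complementary slackness check:
lambda_1 * g_1 = 0.86 * -2.99 = -2.5714
lambda_2 * g_2 = 6.21 * 0.48 = 2.9808
lambda_3 * g_3 = 3.5 * -2.13 = -7.455
Total violation = 2.5714 + 2.9808 + 7.455 = 13.0072


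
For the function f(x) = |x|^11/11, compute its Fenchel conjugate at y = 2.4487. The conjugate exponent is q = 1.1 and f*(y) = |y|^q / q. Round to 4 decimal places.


The conjugate exponent q satisfies 1/p + 1/q = 1.
p = 11, so q = 11/(11 - 1) = 1.1
|y|^q = 2.4487^1.1 = 2.6781
f*(2.4487) = 2.6781 / 1.1 = 2.4346


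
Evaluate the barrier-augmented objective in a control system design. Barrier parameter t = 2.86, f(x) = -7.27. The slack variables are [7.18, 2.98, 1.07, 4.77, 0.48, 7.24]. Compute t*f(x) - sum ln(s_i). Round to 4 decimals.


Step 1: Compute log-barrier.
ln values: [1.9713, 1.0919, 0.0677, 1.5623, -0.734, 1.9796]
phi = -(1.9713 + 1.0919 + 0.0677 + 1.5623 - 0.734 + 1.9796) = -5.9389
Step 2: Compute augmented objective.
t*f(x) = 2.86*-7.27 = -20.7922
Total = -20.7922 - 5.9389 = -26.7311


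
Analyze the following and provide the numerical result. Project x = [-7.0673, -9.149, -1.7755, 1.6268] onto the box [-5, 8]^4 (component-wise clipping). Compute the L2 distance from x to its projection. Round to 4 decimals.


Project each component onto [-5, 8].
clip(-7.0673) = -5.0, clip(-9.149) = -5.0, clip(-1.7755) = -1.7755, clip(1.6268) = 1.6268
Projection = [-5.0, -5.0, -1.7755, 1.6268]
Squared diffs: [4.2737, 17.2142, 0.0, 0.0]
Distance = sqrt(21.4879) = 4.6355


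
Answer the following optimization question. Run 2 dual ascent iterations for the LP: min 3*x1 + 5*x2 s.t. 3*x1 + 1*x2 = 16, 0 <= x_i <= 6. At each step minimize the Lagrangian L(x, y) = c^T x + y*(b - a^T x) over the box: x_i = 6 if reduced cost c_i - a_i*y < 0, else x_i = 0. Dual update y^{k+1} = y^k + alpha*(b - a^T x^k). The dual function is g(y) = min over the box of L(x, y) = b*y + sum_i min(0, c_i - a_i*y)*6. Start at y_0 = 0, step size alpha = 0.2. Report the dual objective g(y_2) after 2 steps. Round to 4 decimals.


Dual ascent for LP: min 3*x1 + 5*x2, 3*x1 + 1*x2 = 16, 0 <= x_i <= 6
Step 1: y^k = 0.0, reduced costs: (3.0, 5.0)
  x^k = (0.0, 0.0), subgradient = b - a^T x = 16.0
  y^{k+1} = 0.0 + 0.2*16.0 = 3.2
Step 2: y^k = 3.2, reduced costs: (-6.6, 1.8)
  x^k = (6.0, 0.0), subgradient = b - a^T x = -2.0
  y^{k+1} = 3.2 + 0.2*-2.0 = 2.8
Dual objective at y_2 = 2.8: reduced costs (-5.4, 2.2), box minimizer x = (6.0, 0.0)
g(y_2) = b*y + (c1 - a1*y)*x1 + (c2 - a2*y)*x2 = 16*2.8 + (-5.4)*6.0 + 2.2*0.0 = 44.8 - 32.4 + 0.0 = 12.4


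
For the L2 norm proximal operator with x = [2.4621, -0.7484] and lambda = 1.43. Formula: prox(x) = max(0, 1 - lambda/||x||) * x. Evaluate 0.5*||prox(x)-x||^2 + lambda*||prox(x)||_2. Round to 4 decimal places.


Step 1: Compute ||x||.
||x|| = 2.5733
Step 2: Compute scaling factor.
scale = max(0, 1 - 1.43/2.5733) = 0.4443
Step 3: prox(x) = [1.0939, -0.3325]
||prox(x)|| = 1.1433
Step 4: Proximal objective.
0.5*||prox-x||^2 = 1.0225
lambda*||prox|| = 1.6349
Total = 2.6574


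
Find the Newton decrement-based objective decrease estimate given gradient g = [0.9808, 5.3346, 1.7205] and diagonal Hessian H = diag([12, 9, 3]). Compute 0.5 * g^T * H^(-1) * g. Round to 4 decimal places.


Step 1: H is diagonal, so H^(-1) * g = [0.0817, 0.5927, 0.5735].
Step 2: g^T H^(-1) g = sum_i g_i^2 / H_ii
  = (0.9808)^2/12 + (5.3346)^2/9 + (1.7205)^2/3
  = 0.0802 + 3.162 + 0.9867 = 4.2289
Step 3: Objective decrease = 0.5 * g^T H^(-1) g = 2.1144


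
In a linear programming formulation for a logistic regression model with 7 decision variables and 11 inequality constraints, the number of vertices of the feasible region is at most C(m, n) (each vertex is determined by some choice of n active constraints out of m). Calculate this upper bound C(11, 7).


Each vertex corresponds to some choice of n active constraints out of m, so the number of vertices is at most C(m, n) = m! / (n!(m-n)!).
m = 11, n = 7
Numerator: 11 * 10 * 9 * 8 * 7 * 6 * 5
Denominator: 7! = 5040
C(11, 7) = 330


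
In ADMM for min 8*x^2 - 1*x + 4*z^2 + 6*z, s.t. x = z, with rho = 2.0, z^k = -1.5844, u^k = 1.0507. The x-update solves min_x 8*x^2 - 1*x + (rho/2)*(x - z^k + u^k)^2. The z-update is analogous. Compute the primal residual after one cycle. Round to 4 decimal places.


ADMM iteration with rho = 2.0, z^k = -1.5844, u^k = 1.0507
Step 1: x-update.
Minimize 8*x^2 - 1*x + (2.0/2)*(x + 1.5844 + 1.0507)^2
FOC: (2*8 + 2.0)*x = 1 + 2.0*(-1.5844 - 1.0507)
x^{k+1} = -0.2372
Step 2: z-update.
Minimize 4*z^2 + 6*z + (2.0/2)*(-0.2372 - z + 1.0507)^2
FOC: (2*4 + 2.0)*z = -6 + 2.0*(-0.2372 + 1.0507)
z^{k+1} = -0.4373
Step 3: u-update.
u^{k+1} = 1.0507 - 0.2372 + 0.4373 = 1.2508
Step 4: Primal residual = |-0.2372 + 0.4373| = 0.2001


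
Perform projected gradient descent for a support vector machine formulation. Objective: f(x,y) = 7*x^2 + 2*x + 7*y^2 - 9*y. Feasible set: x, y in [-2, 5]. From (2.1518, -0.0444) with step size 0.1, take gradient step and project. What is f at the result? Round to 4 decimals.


Step 1: Compute gradient at (2.1518, -0.0444).
grad_x = 2*7*2.1518 + 2 = 32.1252
grad_y = 2*7*-0.0444 - 9 = -9.6216
Step 2: Gradient step.
x_raw = 2.1518 - 0.1*32.1252 = -1.0607
y_raw = -0.0444 - 0.1*-9.6216 = 0.9178
Step 3: Project onto [-2, 5].
x_proj = clip(-1.0607) = -1.0607
y_proj = clip(0.9178) = 0.9178
Step 4: Evaluate f.
f(-1.0607, 0.9178) = 3.3906


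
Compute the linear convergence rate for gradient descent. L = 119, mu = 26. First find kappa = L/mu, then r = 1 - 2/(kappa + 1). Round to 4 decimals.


Step 1: Compute the condition number.
kappa = L/mu = 119/26 = 4.5769
Step 2: Compute the convergence rate.
r = 1 - 2/(kappa + 1) = 1 - 2*mu/(L + mu) = (L - mu)/(L + mu) = 93/145 = 0.6414


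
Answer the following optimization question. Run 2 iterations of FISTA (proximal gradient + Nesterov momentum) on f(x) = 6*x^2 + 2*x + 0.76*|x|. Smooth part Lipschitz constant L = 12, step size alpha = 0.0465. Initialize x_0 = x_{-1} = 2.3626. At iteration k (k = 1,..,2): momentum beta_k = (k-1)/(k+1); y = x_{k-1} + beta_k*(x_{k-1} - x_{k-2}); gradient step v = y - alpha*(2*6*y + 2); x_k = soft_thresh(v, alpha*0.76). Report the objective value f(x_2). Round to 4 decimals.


FISTA on f(x) = 6*x^2 + 2*x + 0.76*|x|
L = 12, alpha = 0.0465
Iteration 1: beta = 0.0, y = 2.3626 + 0.0*(2.3626 - 2.3626) = 2.3626
  grad(y) = 30.3512, v = y - alpha*grad = 0.9513
  prox(v) = soft_thresh(0.9513, 0.0353) = 0.9159
Iteration 2: beta = 0.3333, y = 0.9159 + 0.3333*(0.9159 - 2.3626) = 0.4337
  grad(y) = 7.2045, v = y - alpha*grad = 0.0987
  prox(v) = soft_thresh(0.0987, 0.0353) = 0.0634
f(x_2) = 6*0.0634^2 + 2*0.0634 + 0.76*|0.0634| = 0.199


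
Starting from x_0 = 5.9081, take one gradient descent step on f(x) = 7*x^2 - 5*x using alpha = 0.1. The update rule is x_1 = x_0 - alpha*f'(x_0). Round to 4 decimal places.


We compute the gradient at x_0 and apply the update.
f'(x) = 14*x - 5
f'(5.9081) = 14*5.9081 - 5 = 77.7134
x_1 = 5.9081 - 0.1*77.7134 = -1.8632


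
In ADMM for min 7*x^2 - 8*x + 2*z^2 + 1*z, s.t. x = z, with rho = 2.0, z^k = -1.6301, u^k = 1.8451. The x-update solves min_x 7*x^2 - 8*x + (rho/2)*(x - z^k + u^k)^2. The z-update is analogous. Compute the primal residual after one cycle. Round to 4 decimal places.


ADMM iteration with rho = 2.0, z^k = -1.6301, u^k = 1.8451
Step 1: x-update.
Minimize 7*x^2 - 8*x + (2.0/2)*(x + 1.6301 + 1.8451)^2
FOC: (2*7 + 2.0)*x = 8 + 2.0*(-1.6301 - 1.8451)
x^{k+1} = 0.0656
Step 2: z-update.
Minimize 2*z^2 + 1*z + (2.0/2)*(0.0656 - z + 1.8451)^2
FOC: (2*2 + 2.0)*z = -1 + 2.0*(0.0656 + 1.8451)
z^{k+1} = 0.4702
Step 3: u-update.
u^{k+1} = 1.8451 + 0.0656 - 0.4702 = 1.4405
Step 4: Primal residual = |0.0656 - 0.4702| = 0.4046


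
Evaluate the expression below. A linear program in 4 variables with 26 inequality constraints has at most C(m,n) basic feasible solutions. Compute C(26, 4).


Each vertex corresponds to some choice of n active constraints out of m, so the number of vertices is at most C(m, n) = m! / (n!(m-n)!).
m = 26, n = 4
Numerator: 26 * 25 * 24 * 23
Denominator: 4! = 24
C(26, 4) = 14950


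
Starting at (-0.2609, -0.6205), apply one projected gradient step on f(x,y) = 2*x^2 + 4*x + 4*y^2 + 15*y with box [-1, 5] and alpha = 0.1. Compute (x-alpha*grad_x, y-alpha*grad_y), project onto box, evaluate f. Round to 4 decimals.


Step 1: Compute gradient at (-0.2609, -0.6205).
grad_x = 2*2*-0.2609 + 4 = 2.9564
grad_y = 2*4*-0.6205 + 15 = 10.036
Step 2: Gradient step.
x_raw = -0.2609 - 0.1*2.9564 = -0.5565
y_raw = -0.6205 - 0.1*10.036 = -1.6241
Step 3: Project onto [-1, 5].
x_proj = clip(-0.5565) = -0.5565
y_proj = clip(-1.6241) = -1.0
Step 4: Evaluate f.
f(-0.5565, -1.0) = -12.6067


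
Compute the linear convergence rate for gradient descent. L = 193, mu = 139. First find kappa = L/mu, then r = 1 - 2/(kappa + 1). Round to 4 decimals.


Step 1: Compute the condition number.
kappa = L/mu = 193/139 = 1.3885
Step 2: Compute the convergence rate.
r = 1 - 2/(kappa + 1) = 1 - 2*mu/(L + mu) = (L - mu)/(L + mu) = 54/332 = 0.1627


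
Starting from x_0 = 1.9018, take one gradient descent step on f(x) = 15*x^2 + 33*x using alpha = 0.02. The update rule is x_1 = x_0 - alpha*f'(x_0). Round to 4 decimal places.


We compute the gradient at x_0 and apply the update.
f'(x) = 30*x + 33
f'(1.9018) = 30*1.9018 + 33 = 90.054
x_1 = 1.9018 - 0.02*90.054 = 0.1007


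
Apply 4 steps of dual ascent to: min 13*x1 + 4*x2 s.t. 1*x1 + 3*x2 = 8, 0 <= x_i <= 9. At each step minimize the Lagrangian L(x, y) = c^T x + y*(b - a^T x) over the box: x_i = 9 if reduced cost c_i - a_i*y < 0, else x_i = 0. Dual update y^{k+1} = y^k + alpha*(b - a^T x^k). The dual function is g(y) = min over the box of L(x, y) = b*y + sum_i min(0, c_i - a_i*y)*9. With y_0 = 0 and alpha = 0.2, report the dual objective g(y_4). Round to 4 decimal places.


Dual ascent for LP: min 13*x1 + 4*x2, 1*x1 + 3*x2 = 8, 0 <= x_i <= 9
Step 1: y^k = 0.0, reduced costs: (13.0, 4.0)
  x^k = (0.0, 0.0), subgradient = b - a^T x = 8.0
  y^{k+1} = 0.0 + 0.2*8.0 = 1.6
Step 2: y^k = 1.6, reduced costs: (11.4, -0.8)
  x^k = (0.0, 9.0), subgradient = b - a^T x = -19.0
  y^{k+1} = 1.6 + 0.2*-19.0 = -2.2
Step 3: y^k = -2.2, reduced costs: (15.2, 10.6)
  x^k = (0.0, 0.0), subgradient = b - a^T x = 8.0
  y^{k+1} = -2.2 + 0.2*8.0 = -0.6
Step 4: y^k = -0.6, reduced costs: (13.6, 5.8)
  x^k = (0.0, 0.0), subgradient = b - a^T x = 8.0
  y^{k+1} = -0.6 + 0.2*8.0 = 1.0
Dual objective at y_4 = 1.0: reduced costs (12.0, 1.0), box minimizer x = (0.0, 0.0)
g(y_4) = b*y + (c1 - a1*y)*x1 + (c2 - a2*y)*x2 = 8*1.0 + 12.0*0.0 + 1.0*0.0 = 8.0 + 0.0 + 0.0 = 8.0


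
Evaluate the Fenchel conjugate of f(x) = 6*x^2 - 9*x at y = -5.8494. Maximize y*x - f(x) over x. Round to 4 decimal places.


f*(y) = sup_x {y*x - a*x^2 - b*x} = sup_x {(y-b)*x - a*x^2}
FOC: (y - b) - 2a*x = 0 => x* = (y - b)/(2a)
x* = (-5.8494 + 9)/(2*6) = 0.2626
f*(-5.8494) = (y-b)^2/(4a) = (-5.8494 + 9)^2/(4*6)
= 9.9263/24 = 0.4136


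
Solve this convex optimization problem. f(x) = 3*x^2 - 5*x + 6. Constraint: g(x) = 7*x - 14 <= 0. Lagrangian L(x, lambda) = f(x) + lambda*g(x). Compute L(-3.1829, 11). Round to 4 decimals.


Step 1: Evaluate f(x).
f(-3.1829) = 3*(-3.1829)^2 - 5*(-3.1829) + 6 = 52.3071
Step 2: Evaluate g(x).
g(-3.1829) = 7*-3.1829 - 14 = -36.2803
Step 3: Compute Lagrangian.
L = 52.3071 + 11*-36.2803 = -346.7762


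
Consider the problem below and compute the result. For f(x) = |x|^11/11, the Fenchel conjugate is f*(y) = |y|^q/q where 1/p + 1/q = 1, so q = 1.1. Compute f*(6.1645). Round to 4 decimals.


The conjugate exponent q satisfies 1/p + 1/q = 1.
p = 11, so q = 11/(11 - 1) = 1.1
|y|^q = 6.1645^1.1 = 7.3941
f*(6.1645) = 7.3941 / 1.1 = 6.7219


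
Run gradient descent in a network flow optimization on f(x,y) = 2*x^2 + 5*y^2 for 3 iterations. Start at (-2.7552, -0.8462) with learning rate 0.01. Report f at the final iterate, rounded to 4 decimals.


Gradient descent on f(x,y) = 2*x^2 + 5*y^2.
Starting point: (-2.7552, -0.8462), alpha = 0.01
Step 1: grad_x = 2*2*-2.7552 = -11.0208, grad_y = 2*5*-0.8462 = -8.462
  x_1 = -2.7552 - 0.01*-11.0208 = -2.645
  y_1 = -0.8462 - 0.01*-8.462 = -0.7616
Step 2: grad_x = 2*2*-2.645 = -10.58, grad_y = 2*5*-0.7616 = -7.6158
  x_2 = -2.645 - 0.01*-10.58 = -2.5392
  y_2 = -0.7616 - 0.01*-7.6158 = -0.6854
Step 3: grad_x = 2*2*-2.5392 = -10.1568, grad_y = 2*5*-0.6854 = -6.8542
  x_3 = -2.5392 - 0.01*-10.1568 = -2.4376
  y_3 = -0.6854 - 0.01*-6.8542 = -0.6169
f(-2.4376, -0.6169) = 2*(-2.4376)^2 + 5*(-0.6169)^2 = 13.7867


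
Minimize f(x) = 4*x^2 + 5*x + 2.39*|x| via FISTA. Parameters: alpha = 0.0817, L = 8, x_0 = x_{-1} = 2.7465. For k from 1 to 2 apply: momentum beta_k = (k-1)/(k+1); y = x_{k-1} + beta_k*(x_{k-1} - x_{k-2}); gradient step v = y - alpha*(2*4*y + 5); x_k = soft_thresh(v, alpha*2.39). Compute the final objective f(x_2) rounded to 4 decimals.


FISTA on f(x) = 4*x^2 + 5*x + 2.39*|x|
L = 8, alpha = 0.0817
Iteration 1: beta = 0.0, y = 2.7465 + 0.0*(2.7465 - 2.7465) = 2.7465
  grad(y) = 26.972, v = y - alpha*grad = 0.5429
  prox(v) = soft_thresh(0.5429, 0.1953) = 0.3476
Iteration 2: beta = 0.3333, y = 0.3476 + 0.3333*(0.3476 - 2.7465) = -0.452
  grad(y) = 1.384, v = y - alpha*grad = -0.5651
  prox(v) = soft_thresh(-0.5651, 0.1953) = -0.3698
f(x_2) = 4*(-0.3698)^2 + 5*(-0.3698) + 2.39*|-0.3698| = -0.4182


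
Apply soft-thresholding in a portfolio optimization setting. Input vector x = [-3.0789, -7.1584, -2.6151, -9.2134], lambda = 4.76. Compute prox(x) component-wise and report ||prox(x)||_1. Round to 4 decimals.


Soft-thresholding with lambda = 4.76:
prox(-3.0789) = sign(-3.0789)*max(|-3.0789| - 4.76, 0) = 0.0
prox(-7.1584) = sign(-7.1584)*max(|-7.1584| - 4.76, 0) = -2.3984
prox(-2.6151) = sign(-2.6151)*max(|-2.6151| - 4.76, 0) = 0.0
prox(-9.2134) = sign(-9.2134)*max(|-9.2134| - 4.76, 0) = -4.4534
prox(x) = [0.0, -2.3984, 0.0, -4.4534]
||prox(x)||_1 = 0.0 + 2.3984 + 0.0 + 4.4534 = 6.8518


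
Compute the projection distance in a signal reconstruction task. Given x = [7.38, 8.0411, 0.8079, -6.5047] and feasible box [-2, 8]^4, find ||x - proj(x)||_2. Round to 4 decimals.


Project each component onto [-2, 8].
clip(7.38) = 7.38, clip(8.0411) = 8.0, clip(0.8079) = 0.8079, clip(-6.5047) = -2.0
Projection = [7.38, 8.0, 0.8079, -2.0]
Squared diffs: [0.0, 0.0017, 0.0, 20.2923]
Distance = sqrt(20.294) = 4.5049


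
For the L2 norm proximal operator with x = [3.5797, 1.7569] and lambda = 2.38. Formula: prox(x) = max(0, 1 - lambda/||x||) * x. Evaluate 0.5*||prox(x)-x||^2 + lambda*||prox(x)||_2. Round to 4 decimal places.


Step 1: Compute ||x||.
||x|| = 3.9876
Step 2: Compute scaling factor.
scale = max(0, 1 - 2.38/3.9876) = 0.4031
Step 3: prox(x) = [1.4432, 0.7083]
||prox(x)|| = 1.6076
Step 4: Proximal objective.
0.5*||prox-x||^2 = 2.8322
lambda*||prox|| = 3.8261
Total = 6.6583


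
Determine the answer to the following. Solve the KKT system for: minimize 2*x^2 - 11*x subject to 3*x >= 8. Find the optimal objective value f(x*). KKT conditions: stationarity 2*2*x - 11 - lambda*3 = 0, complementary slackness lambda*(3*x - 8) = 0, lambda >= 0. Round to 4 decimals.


Step 1: Try lambda = 0 (constraint inactive).
Stationarity: 2*2*x - 11 = 0
x* = 11/(2*2) = 2.75
Check constraint: 3*2.75 = 8.25 >= 8 -- satisfied.
Step 2: Compute optimal value.
f(x*) = 2*2.75^2 - 11*2.75 = -15.125


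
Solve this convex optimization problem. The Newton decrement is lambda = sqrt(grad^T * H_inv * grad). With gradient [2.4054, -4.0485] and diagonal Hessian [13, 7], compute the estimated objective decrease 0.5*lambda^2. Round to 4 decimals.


Step 1: H is diagonal, so H^(-1) * g = [0.185, -0.5784].
Step 2: g^T H^(-1) g = sum_i g_i^2 / H_ii
  = (2.4054)^2/13 + (-4.0485)^2/7
  = 0.4451 + 2.3415 = 2.7866
Step 3: Objective decrease = 0.5 * g^T H^(-1) g = 1.3933


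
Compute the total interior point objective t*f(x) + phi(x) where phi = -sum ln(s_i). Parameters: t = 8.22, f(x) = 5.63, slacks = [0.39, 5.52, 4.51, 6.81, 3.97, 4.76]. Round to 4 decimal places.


Step 1: Compute log-barrier.
ln values: [-0.9416, 1.7084, 1.5063, 1.9184, 1.3788, 1.5602]
phi = -(-0.9416 + 1.7084 + 1.5063 + 1.9184 + 1.3788 + 1.5602) = -7.1305
Step 2: Compute augmented objective.
t*f(x) = 8.22*5.63 = 46.2786
Total = 46.2786 - 7.1305 = 39.1481


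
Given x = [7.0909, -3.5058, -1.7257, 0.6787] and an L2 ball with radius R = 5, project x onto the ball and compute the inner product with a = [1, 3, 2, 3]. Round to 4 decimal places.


Step 1: Compute ||x|| (intermediates to 6 decimals).
||x|| = sqrt(7.0909^2 + (-3.5058)^2 + (-1.7257)^2 + 0.6787^2) = 8.124664
Step 2: Project.
Since ||x|| > R, scale = R/||x|| = 5/8.124664 = 0.61541, proj(x) = scale * x
proj(x) = [4.363811, -2.157504, -1.062013, 0.417679]
Step 3: Dot product.
a^T * proj(x) = 1*4.363811 + 3*(-2.157504) + 2*(-1.062013) + 3*0.417679 = -2.9797


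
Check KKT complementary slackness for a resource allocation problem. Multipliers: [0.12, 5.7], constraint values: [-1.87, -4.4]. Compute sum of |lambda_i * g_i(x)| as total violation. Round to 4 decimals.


KKT complementary slackness check:
lambda_1 * g_1 = 0.12 * -1.87 = -0.2244
lambda_2 * g_2 = 5.7 * -4.4 = -25.08
Total violation = 0.2244 + 25.08 = 25.3044


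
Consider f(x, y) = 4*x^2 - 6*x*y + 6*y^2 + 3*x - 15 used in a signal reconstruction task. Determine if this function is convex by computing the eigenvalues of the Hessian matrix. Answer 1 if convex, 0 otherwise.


The Hessian of f(x,y) = 4*x^2 - 6*x*y + 6*y^2 + 3*x - 15 is:
H = [[8, -6], [-6, 12]]
Trace = 8 + 12 = 20
Determinant = 8*12 - (-6)^2 = 60
Discriminant = (20)^2 - 4*60 = 160.0
Eigenvalues: lambda_1 = 3.6754, lambda_2 = 16.3246
The function is convex.

1


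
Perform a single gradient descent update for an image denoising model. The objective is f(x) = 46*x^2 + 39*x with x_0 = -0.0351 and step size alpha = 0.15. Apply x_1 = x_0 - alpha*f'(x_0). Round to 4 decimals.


We compute the gradient at x_0 and apply the update.
f'(x) = 92*x + 39
f'(-0.0351) = 92*-0.0351 + 39 = 35.7708
x_1 = -0.0351 - 0.15*35.7708 = -5.4007


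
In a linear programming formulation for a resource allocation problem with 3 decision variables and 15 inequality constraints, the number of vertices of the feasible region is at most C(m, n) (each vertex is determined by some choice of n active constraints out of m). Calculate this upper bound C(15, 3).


Each vertex corresponds to some choice of n active constraints out of m, so the number of vertices is at most C(m, n) = m! / (n!(m-n)!).
m = 15, n = 3
Numerator: 15 * 14 * 13
Denominator: 3! = 6
C(15, 3) = 455


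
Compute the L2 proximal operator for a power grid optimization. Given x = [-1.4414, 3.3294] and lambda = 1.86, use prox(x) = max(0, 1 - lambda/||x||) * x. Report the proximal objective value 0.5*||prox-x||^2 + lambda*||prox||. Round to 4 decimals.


Step 1: Compute ||x||.
||x|| = 3.628
Step 2: Compute scaling factor.
scale = max(0, 1 - 1.86/3.628) = 0.4873
Step 3: prox(x) = [-0.7024, 1.6225]
||prox(x)|| = 1.768
Step 4: Proximal objective.
0.5*||prox-x||^2 = 1.7298
lambda*||prox|| = 3.2885
Total = 5.0183


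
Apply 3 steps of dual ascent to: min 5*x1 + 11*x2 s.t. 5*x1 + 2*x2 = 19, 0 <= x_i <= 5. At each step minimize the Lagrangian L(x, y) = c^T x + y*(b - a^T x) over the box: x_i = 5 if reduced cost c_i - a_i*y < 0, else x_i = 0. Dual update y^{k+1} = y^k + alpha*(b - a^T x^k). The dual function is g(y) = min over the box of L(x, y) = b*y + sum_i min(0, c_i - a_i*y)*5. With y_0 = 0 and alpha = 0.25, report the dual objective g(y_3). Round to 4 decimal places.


Dual ascent for LP: min 5*x1 + 11*x2, 5*x1 + 2*x2 = 19, 0 <= x_i <= 5
Step 1: y^k = 0.0, reduced costs: (5.0, 11.0)
  x^k = (0.0, 0.0), subgradient = b - a^T x = 19.0
  y^{k+1} = 0.0 + 0.25*19.0 = 4.75
Step 2: y^k = 4.75, reduced costs: (-18.75, 1.5)
  x^k = (5.0, 0.0), subgradient = b - a^T x = -6.0
  y^{k+1} = 4.75 + 0.25*-6.0 = 3.25
Step 3: y^k = 3.25, reduced costs: (-11.25, 4.5)
  x^k = (5.0, 0.0), subgradient = b - a^T x = -6.0
  y^{k+1} = 3.25 + 0.25*-6.0 = 1.75
Dual objective at y_3 = 1.75: reduced costs (-3.75, 7.5), box minimizer x = (5.0, 0.0)
g(y_3) = b*y + (c1 - a1*y)*x1 + (c2 - a2*y)*x2 = 19*1.75 + (-3.75)*5.0 + 7.5*0.0 = 33.25 - 18.75 + 0.0 = 14.5


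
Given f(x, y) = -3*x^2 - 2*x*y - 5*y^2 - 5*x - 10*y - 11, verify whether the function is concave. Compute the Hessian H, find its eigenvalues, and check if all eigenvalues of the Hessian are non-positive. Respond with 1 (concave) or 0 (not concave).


The Hessian of f(x,y) = -3*x^2 - 2*x*y - 5*y^2 - 5*x - 10*y - 11 is:
H = [[-6, -2], [-2, -10]]
Trace = -6 - 10 = -16
Determinant = -6*-10 - (-2)^2 = 56
Discriminant = (-16)^2 - 4*56 = 32.0
Eigenvalues: lambda_1 = -10.8284, lambda_2 = -5.1716
The function is concave.

1


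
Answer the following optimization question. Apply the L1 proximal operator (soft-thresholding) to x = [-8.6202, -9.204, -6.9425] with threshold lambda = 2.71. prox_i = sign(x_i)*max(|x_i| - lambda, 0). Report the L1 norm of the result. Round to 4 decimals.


Soft-thresholding with lambda = 2.71:
prox(-8.6202) = sign(-8.6202)*max(|-8.6202| - 2.71, 0) = -5.9102
prox(-9.204) = sign(-9.204)*max(|-9.204| - 2.71, 0) = -6.494
prox(-6.9425) = sign(-6.9425)*max(|-6.9425| - 2.71, 0) = -4.2325
prox(x) = [-5.9102, -6.494, -4.2325]
||prox(x)||_1 = 5.9102 + 6.494 + 4.2325 = 16.6367
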